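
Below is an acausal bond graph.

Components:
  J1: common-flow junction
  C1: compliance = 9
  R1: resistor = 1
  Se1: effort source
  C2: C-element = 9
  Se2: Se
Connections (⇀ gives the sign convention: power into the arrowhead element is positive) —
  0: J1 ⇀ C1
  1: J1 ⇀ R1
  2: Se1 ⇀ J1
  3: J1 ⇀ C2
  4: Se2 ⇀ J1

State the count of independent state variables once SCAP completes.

b2 stroke→J1  (Se1 fixes effort; stroke away)
b4 stroke→J1  (Se2: effort source, stroke at far end)
b0 stroke→J1  (C1 integral (e out))
b3 stroke→J1  (C2 integral (e out))
b1 stroke→R1  (closing 1-jn rule on J1)

2  (C1, C2 all integral)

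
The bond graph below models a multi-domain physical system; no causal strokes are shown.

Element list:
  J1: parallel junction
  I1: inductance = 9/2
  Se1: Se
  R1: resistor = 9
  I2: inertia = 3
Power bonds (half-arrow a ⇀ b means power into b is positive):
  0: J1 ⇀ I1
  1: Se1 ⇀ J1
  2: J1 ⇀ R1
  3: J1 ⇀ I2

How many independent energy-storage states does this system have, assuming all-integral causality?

2  (I1, I2 all integral)

bond 1 stroke at J1  (Se1: effort source, stroke at far end)
bond 0 stroke at I1  (J1 effort already set via bond 1)
bond 2 stroke at R1  (J1 effort already set via bond 1)
bond 3 stroke at I2  (J1 effort already set via bond 1)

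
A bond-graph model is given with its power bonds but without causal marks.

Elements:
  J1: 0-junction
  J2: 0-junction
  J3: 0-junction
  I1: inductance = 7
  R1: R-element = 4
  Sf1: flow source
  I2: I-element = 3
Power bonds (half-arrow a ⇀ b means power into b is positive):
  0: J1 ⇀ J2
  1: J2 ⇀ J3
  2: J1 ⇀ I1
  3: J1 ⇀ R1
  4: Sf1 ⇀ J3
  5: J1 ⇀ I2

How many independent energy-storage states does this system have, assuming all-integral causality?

2  (I1, I2 all integral)

#4 →Sf1  (Sf1: flow source, stroke at near end)
#1 →J3  (only one effort-in slot at J3)
#0 →J2  (J2 needs exactly one e-in)
#2 →I1  (I1 integral (f out))
#5 →I2  (I2 outputs flow p/I2)
#3 →J1  (J1 needs exactly one e-in)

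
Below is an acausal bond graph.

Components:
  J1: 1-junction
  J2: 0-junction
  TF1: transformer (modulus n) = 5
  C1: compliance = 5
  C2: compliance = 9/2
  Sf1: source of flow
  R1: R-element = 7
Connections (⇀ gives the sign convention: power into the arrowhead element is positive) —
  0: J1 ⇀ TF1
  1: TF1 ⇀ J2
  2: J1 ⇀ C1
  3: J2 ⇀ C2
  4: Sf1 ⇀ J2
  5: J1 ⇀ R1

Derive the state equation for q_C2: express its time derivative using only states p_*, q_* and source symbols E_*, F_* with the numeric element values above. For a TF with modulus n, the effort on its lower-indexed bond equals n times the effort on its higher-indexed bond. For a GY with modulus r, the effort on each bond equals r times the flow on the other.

dq_C2/dt = F_Sf1 - q_C1/7 - 50*q_C2/63

β4 |Sf1  (Sf1 (Sf) sets flow on bond)
β2 |J1  (C1: C, integral causality)
β3 |J2  (C2 integral (e out))
β1 |TF1  (J2 effort already set via bond 3)
β0 |J1  (TF1 one-in-one-out from 1)
β5 |R1  (J1: last free bond brings flow in)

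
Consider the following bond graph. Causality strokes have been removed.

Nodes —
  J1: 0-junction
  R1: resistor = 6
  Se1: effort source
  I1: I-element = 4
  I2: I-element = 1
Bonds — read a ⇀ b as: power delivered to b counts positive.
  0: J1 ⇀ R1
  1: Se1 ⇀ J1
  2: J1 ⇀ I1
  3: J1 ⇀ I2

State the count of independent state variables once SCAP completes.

2  (I1, I2 all integral)

b1 stroke→J1  (source Se1 imposes e)
b0 stroke→R1  (0-jn J1 has e-setter on 1)
b2 stroke→I1  (J1 effort already set via bond 1)
b3 stroke→I2  (J1: bond 1 brought effort, rest push out)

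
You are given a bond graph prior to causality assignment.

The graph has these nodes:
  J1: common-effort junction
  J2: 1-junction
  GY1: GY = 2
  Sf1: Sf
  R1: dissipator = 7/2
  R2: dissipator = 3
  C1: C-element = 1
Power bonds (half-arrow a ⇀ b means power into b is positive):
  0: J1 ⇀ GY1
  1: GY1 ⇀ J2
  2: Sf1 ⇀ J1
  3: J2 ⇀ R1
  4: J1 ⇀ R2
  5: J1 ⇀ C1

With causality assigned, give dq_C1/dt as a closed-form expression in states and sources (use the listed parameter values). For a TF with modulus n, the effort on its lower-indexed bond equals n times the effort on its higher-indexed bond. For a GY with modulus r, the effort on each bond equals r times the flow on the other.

dq_C1/dt = F_Sf1 - 29*q_C1/24

β2 stroke→Sf1  (Sf1 (Sf) sets flow on bond)
β5 stroke→J1  (prefer integral on C1)
β0 stroke→GY1  (0-jn J1 has e-setter on 5)
β4 stroke→R2  (0-jn J1 has e-setter on 5)
β1 stroke→GY1  (through GY1, causality inverts; strokes same side of GY1)
β3 stroke→J2  (J2 flow already set via bond 1)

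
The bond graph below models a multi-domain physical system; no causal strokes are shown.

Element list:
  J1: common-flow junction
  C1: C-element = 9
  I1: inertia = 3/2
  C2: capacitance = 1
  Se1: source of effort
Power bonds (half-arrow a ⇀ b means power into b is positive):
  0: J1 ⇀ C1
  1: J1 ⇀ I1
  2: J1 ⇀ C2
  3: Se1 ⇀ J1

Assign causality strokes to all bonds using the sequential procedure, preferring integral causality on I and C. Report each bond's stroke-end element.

β3 |J1  (Se1 fixes effort; stroke away)
β0 |J1  (C1 integral (e out))
β1 |I1  (I1 integral (f out))
β2 |J1  (J1 flow already set via bond 1)

b0 |J1
b1 |I1
b2 |J1
b3 |J1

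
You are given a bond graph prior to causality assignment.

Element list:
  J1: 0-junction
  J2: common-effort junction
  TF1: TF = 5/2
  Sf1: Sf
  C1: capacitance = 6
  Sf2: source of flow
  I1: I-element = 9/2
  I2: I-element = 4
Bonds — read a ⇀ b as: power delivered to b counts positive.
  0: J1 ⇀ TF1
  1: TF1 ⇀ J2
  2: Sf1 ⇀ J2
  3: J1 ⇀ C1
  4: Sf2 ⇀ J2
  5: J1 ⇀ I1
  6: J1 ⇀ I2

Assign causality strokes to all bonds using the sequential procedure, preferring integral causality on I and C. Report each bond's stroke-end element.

β2 →Sf1  (source Sf1 imposes f)
β4 →Sf2  (Sf2: flow source, stroke at near end)
β1 →J2  (J2: last free bond brings effort in)
β0 →TF1  (TF1 one-in-one-out from 1)
β3 →J1  (C1 integral (e out))
β5 →I1  (J1 effort already set via bond 3)
β6 →I2  (J1 effort already set via bond 3)

#0 →TF1
#1 →J2
#2 →Sf1
#3 →J1
#4 →Sf2
#5 →I1
#6 →I2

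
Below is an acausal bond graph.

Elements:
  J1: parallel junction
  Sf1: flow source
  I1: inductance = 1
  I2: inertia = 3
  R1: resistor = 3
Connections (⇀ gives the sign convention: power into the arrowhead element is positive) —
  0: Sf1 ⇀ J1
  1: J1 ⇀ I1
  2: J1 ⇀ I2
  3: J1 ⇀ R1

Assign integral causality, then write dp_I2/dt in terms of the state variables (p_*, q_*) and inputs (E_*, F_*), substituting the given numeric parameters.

bond 0 |Sf1  (Sf1 fixes flow; stroke at Sf1)
bond 1 |I1  (I1: I, integral causality)
bond 2 |I2  (prefer integral on I2)
bond 3 |J1  (J1 needs exactly one e-in)

dp_I2/dt = 3*F_Sf1 - 3*p_I1 - p_I2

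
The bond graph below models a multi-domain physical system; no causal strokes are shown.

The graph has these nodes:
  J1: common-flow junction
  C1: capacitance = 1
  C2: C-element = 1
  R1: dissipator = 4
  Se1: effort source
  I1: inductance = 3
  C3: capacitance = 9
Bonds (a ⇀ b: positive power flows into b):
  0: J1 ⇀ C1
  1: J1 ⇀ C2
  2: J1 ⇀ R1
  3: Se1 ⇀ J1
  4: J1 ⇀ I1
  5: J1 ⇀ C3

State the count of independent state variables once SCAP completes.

bond 3 stroke at J1  (Se1 fixes effort; stroke away)
bond 0 stroke at J1  (prefer integral on C1)
bond 1 stroke at J1  (C2 outputs effort q/C2)
bond 4 stroke at I1  (I1 integral (f out))
bond 2 stroke at J1  (J1: bond 4 brought flow, rest push out)
bond 5 stroke at J1  (common-f at J1 fixed by 4)

4  (C1, C2, C3, I1 all integral)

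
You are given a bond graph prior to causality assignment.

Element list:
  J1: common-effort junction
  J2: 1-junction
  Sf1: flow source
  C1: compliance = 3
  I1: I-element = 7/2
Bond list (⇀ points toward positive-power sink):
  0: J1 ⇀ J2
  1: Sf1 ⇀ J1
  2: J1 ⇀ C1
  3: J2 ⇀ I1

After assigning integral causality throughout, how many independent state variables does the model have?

β1 stroke→Sf1  (source Sf1 imposes f)
β2 stroke→J1  (prefer integral on C1)
β0 stroke→J2  (0-jn J1 has e-setter on 2)
β3 stroke→I1  (closing 1-jn rule on J2)

2  (C1, I1 all integral)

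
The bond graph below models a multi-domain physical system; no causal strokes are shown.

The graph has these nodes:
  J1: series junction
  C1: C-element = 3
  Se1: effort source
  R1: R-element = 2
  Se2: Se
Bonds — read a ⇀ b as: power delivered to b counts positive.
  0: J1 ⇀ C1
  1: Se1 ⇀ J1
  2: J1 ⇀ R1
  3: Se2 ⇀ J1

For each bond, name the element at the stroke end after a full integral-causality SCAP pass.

b0 |J1
b1 |J1
b2 |R1
b3 |J1

#1 →J1  (Se1: effort source, stroke at far end)
#3 →J1  (source Se2 imposes e)
#0 →J1  (prefer integral on C1)
#2 →R1  (only one flow-in slot at J1)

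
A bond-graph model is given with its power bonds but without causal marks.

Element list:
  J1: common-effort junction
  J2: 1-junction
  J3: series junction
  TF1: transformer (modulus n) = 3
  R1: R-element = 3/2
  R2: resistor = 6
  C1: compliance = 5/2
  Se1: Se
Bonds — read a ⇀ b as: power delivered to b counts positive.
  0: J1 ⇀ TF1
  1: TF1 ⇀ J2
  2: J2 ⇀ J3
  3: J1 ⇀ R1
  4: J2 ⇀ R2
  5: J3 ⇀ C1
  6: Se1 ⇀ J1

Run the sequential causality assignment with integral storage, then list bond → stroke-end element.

#6 stroke→J1  (Se1: effort source, stroke at far end)
#0 stroke→TF1  (common-e at J1 fixed by 6)
#3 stroke→R1  (J1: bond 6 brought effort, rest push out)
#1 stroke→J2  (TF TF1: opposite of bond 0)
#5 stroke→J3  (C1 outputs effort q/C1)
#2 stroke→J2  (J3: last free bond brings flow in)
#4 stroke→R2  (only one flow-in slot at J2)

β0 →TF1
β1 →J2
β2 →J2
β3 →R1
β4 →R2
β5 →J3
β6 →J1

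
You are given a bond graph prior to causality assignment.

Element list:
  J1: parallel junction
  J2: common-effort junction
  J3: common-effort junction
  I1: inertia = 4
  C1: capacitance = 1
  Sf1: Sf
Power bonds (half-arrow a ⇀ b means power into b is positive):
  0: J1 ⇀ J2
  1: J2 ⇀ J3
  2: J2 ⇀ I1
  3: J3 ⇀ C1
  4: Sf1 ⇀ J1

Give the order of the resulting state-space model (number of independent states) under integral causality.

#4 →Sf1  (Sf1: flow source, stroke at near end)
#0 →J1  (only one effort-in slot at J1)
#2 →I1  (I1 integral (f out))
#1 →J2  (J2: last free bond brings effort in)
#3 →J3  (closing 0-jn rule on J3)

2  (C1, I1 all integral)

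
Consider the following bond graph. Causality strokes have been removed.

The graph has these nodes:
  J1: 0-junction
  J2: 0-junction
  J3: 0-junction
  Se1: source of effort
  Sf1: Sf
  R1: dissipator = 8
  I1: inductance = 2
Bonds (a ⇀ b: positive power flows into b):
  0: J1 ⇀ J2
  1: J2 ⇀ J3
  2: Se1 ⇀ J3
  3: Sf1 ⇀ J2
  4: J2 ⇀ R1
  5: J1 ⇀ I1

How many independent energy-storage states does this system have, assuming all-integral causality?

1  (I1 all integral)

β2 stroke at J3  (Se1 (Se) sets effort on bond)
β3 stroke at Sf1  (Sf1 fixes flow; stroke at Sf1)
β1 stroke at J2  (0-jn J3 has e-setter on 2)
β0 stroke at J1  (J2 effort already set via bond 1)
β4 stroke at R1  (common-e at J2 fixed by 1)
β5 stroke at I1  (J1: bond 0 brought effort, rest push out)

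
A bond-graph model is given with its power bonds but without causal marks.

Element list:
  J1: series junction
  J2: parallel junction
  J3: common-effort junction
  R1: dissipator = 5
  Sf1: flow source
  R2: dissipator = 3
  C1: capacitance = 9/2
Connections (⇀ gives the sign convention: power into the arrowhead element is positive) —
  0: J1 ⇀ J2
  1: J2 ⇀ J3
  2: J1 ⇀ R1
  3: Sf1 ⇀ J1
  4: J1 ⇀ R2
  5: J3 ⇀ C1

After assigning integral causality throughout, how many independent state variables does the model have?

b3 |Sf1  (source Sf1 imposes f)
b0 |J1  (common-f at J1 fixed by 3)
b2 |J1  (J1 flow already set via bond 3)
b4 |J1  (common-f at J1 fixed by 3)
b1 |J2  (only one effort-in slot at J2)
b5 |J3  (J3 needs exactly one e-in)

1  (C1 all integral)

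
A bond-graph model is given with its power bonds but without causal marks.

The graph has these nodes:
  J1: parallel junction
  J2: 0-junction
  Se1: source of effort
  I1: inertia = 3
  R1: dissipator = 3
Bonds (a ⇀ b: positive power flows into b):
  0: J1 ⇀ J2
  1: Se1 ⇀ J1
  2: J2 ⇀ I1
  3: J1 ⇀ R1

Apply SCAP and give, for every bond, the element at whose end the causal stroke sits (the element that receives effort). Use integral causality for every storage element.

β0 |J2
β1 |J1
β2 |I1
β3 |R1

b1 |J1  (Se1 fixes effort; stroke away)
b0 |J2  (0-jn J1 has e-setter on 1)
b3 |R1  (common-e at J1 fixed by 1)
b2 |I1  (J2: bond 0 brought effort, rest push out)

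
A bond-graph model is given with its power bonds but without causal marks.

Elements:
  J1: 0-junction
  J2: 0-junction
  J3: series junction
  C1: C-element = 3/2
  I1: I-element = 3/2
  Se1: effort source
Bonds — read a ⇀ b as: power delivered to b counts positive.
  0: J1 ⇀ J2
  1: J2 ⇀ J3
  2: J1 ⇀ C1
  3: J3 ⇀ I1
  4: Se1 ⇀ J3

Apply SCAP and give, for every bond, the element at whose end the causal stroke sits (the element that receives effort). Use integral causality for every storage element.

bond 4 stroke→J3  (Se1 (Se) sets effort on bond)
bond 2 stroke→J1  (C1 outputs effort q/C1)
bond 0 stroke→J2  (0-jn J1 has e-setter on 2)
bond 1 stroke→J3  (J2: bond 0 brought effort, rest push out)
bond 3 stroke→I1  (J3 needs exactly one f-in)

β0 |J2
β1 |J3
β2 |J1
β3 |I1
β4 |J3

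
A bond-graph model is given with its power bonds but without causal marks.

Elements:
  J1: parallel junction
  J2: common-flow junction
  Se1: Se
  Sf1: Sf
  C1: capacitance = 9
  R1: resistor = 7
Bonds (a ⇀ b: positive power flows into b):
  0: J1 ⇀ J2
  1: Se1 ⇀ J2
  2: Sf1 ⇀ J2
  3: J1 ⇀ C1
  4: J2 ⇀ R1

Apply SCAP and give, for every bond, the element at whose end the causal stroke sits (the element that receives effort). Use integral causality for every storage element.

bond 0 stroke at J2
bond 1 stroke at J2
bond 2 stroke at Sf1
bond 3 stroke at J1
bond 4 stroke at J2

#1 stroke→J2  (Se1 fixes effort; stroke away)
#2 stroke→Sf1  (Sf1 (Sf) sets flow on bond)
#0 stroke→J2  (J2: bond 2 brought flow, rest push out)
#4 stroke→J2  (J2: bond 2 brought flow, rest push out)
#3 stroke→J1  (J1: last free bond brings effort in)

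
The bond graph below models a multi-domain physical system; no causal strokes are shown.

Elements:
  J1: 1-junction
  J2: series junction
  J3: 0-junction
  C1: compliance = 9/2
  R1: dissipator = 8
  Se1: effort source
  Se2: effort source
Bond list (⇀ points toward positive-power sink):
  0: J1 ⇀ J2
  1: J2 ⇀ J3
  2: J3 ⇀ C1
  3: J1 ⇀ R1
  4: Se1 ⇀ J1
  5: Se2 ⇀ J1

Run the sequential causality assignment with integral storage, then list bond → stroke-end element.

bond 4 stroke→J1  (Se1 (Se) sets effort on bond)
bond 5 stroke→J1  (source Se2 imposes e)
bond 2 stroke→J3  (prefer integral on C1)
bond 1 stroke→J2  (J3 effort already set via bond 2)
bond 0 stroke→J1  (J2 needs exactly one f-in)
bond 3 stroke→R1  (closing 1-jn rule on J1)

β0 |J1
β1 |J2
β2 |J3
β3 |R1
β4 |J1
β5 |J1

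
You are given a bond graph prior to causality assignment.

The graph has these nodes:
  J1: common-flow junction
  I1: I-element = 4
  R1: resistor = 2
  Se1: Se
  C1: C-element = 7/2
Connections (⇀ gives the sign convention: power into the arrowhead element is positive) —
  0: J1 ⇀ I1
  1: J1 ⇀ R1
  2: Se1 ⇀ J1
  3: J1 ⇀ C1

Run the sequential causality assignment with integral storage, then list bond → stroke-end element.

b2 stroke at J1  (Se1 (Se) sets effort on bond)
b0 stroke at I1  (prefer integral on I1)
b1 stroke at J1  (J1: bond 0 brought flow, rest push out)
b3 stroke at J1  (J1: bond 0 brought flow, rest push out)

β0 →I1
β1 →J1
β2 →J1
β3 →J1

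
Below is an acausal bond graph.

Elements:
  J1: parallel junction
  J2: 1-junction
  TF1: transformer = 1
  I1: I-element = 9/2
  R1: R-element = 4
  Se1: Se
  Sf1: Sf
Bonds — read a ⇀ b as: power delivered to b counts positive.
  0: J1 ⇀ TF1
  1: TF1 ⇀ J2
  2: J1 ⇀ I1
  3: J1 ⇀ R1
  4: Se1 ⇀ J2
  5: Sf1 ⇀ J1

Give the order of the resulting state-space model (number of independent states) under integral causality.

b4 stroke at J2  (Se1 (Se) sets effort on bond)
b5 stroke at Sf1  (Sf1: flow source, stroke at near end)
b1 stroke at TF1  (J2 needs exactly one f-in)
b0 stroke at J1  (through TF1, causality passes straight; one stroke at TF1)
b2 stroke at I1  (common-e at J1 fixed by 0)
b3 stroke at R1  (J1 effort already set via bond 0)

1  (I1 all integral)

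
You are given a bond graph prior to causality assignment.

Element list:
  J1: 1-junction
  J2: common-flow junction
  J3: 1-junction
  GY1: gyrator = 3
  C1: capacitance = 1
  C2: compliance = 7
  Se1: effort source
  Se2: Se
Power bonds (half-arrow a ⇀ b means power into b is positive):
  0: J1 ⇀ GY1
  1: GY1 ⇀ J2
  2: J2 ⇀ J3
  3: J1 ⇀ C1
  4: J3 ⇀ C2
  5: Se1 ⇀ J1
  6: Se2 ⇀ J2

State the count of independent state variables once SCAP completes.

bond 5 →J1  (Se1 fixes effort; stroke away)
bond 6 →J2  (Se2: effort source, stroke at far end)
bond 3 →J1  (C1 integral (e out))
bond 0 →GY1  (closing 1-jn rule on J1)
bond 1 →GY1  (through GY1, causality inverts; strokes same side of GY1)
bond 2 →J2  (1-jn J2 has f-setter on 1)
bond 4 →J3  (1-jn J3 has f-setter on 2)

2  (C1, C2 all integral)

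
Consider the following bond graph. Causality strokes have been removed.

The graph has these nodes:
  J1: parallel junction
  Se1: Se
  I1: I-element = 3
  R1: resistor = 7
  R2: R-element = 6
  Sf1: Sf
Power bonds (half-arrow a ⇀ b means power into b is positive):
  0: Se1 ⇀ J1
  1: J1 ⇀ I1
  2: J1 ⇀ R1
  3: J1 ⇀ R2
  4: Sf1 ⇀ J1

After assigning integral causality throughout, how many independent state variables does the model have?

1  (I1 all integral)

β0 stroke at J1  (source Se1 imposes e)
β4 stroke at Sf1  (source Sf1 imposes f)
β1 stroke at I1  (J1 effort already set via bond 0)
β2 stroke at R1  (J1 effort already set via bond 0)
β3 stroke at R2  (0-jn J1 has e-setter on 0)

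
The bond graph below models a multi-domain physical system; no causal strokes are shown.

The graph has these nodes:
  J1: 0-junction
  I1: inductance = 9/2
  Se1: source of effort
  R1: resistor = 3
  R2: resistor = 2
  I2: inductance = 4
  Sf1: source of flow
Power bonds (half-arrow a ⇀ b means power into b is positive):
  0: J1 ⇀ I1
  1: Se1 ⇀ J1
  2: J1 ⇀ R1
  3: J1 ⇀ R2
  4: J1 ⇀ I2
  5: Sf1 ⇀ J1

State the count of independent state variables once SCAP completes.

2  (I1, I2 all integral)

bond 1 |J1  (Se1: effort source, stroke at far end)
bond 5 |Sf1  (source Sf1 imposes f)
bond 0 |I1  (J1 effort already set via bond 1)
bond 2 |R1  (J1 effort already set via bond 1)
bond 3 |R2  (J1 effort already set via bond 1)
bond 4 |I2  (0-jn J1 has e-setter on 1)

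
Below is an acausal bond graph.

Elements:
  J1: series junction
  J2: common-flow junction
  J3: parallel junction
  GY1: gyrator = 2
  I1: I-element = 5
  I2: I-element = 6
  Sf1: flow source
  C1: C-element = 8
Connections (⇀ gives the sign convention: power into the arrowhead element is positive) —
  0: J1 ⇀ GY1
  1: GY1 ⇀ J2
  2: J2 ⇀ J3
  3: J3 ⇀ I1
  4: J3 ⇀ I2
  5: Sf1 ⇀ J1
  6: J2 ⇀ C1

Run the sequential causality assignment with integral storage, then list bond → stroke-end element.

b5 →Sf1  (source Sf1 imposes f)
b0 →J1  (J1: bond 5 brought flow, rest push out)
b1 →J2  (through GY1, causality inverts; strokes same side of GY1)
b3 →I1  (I1 integral (f out))
b4 →I2  (I2 outputs flow p/I2)
b2 →J3  (closing 0-jn rule on J3)
b6 →J2  (J2: bond 2 brought flow, rest push out)

β0 →J1
β1 →J2
β2 →J3
β3 →I1
β4 →I2
β5 →Sf1
β6 →J2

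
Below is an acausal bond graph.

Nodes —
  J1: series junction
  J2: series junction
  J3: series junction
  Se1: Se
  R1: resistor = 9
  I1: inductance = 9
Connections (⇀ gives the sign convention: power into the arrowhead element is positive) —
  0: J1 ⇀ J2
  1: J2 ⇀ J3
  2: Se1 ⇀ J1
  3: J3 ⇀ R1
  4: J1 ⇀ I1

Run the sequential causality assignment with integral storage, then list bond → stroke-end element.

bond 2 stroke→J1  (Se1: effort source, stroke at far end)
bond 4 stroke→I1  (I1: I, integral causality)
bond 0 stroke→J1  (common-f at J1 fixed by 4)
bond 1 stroke→J2  (J2: bond 0 brought flow, rest push out)
bond 3 stroke→J3  (J3: bond 1 brought flow, rest push out)

bond 0 stroke at J1
bond 1 stroke at J2
bond 2 stroke at J1
bond 3 stroke at J3
bond 4 stroke at I1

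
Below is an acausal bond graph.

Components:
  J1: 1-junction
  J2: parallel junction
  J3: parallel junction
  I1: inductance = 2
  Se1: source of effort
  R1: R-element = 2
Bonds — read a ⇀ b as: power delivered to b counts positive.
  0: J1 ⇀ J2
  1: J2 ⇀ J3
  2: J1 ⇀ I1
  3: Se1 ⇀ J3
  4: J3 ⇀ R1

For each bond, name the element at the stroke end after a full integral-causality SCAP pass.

β3 stroke→J3  (Se1 fixes effort; stroke away)
β1 stroke→J2  (J3 effort already set via bond 3)
β4 stroke→R1  (J3: bond 3 brought effort, rest push out)
β0 stroke→J1  (common-e at J2 fixed by 1)
β2 stroke→I1  (J1: last free bond brings flow in)

β0 →J1
β1 →J2
β2 →I1
β3 →J3
β4 →R1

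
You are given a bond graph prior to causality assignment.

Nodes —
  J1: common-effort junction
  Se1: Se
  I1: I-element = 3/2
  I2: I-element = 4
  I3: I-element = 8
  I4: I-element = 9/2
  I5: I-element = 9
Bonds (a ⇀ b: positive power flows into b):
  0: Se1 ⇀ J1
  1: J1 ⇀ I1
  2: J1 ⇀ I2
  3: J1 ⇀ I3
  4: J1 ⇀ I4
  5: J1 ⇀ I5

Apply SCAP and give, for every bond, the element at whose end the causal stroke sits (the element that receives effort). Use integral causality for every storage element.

#0 stroke at J1  (Se1 fixes effort; stroke away)
#1 stroke at I1  (J1: bond 0 brought effort, rest push out)
#2 stroke at I2  (common-e at J1 fixed by 0)
#3 stroke at I3  (common-e at J1 fixed by 0)
#4 stroke at I4  (J1 effort already set via bond 0)
#5 stroke at I5  (common-e at J1 fixed by 0)

#0 stroke at J1
#1 stroke at I1
#2 stroke at I2
#3 stroke at I3
#4 stroke at I4
#5 stroke at I5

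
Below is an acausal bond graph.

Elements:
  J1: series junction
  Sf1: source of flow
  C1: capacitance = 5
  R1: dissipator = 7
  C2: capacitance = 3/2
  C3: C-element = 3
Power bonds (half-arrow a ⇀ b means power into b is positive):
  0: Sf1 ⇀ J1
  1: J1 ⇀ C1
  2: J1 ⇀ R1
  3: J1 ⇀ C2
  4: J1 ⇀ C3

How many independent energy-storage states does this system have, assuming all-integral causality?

3  (C1, C2, C3 all integral)

bond 0 stroke→Sf1  (Sf1 fixes flow; stroke at Sf1)
bond 1 stroke→J1  (1-jn J1 has f-setter on 0)
bond 2 stroke→J1  (J1: bond 0 brought flow, rest push out)
bond 3 stroke→J1  (1-jn J1 has f-setter on 0)
bond 4 stroke→J1  (J1: bond 0 brought flow, rest push out)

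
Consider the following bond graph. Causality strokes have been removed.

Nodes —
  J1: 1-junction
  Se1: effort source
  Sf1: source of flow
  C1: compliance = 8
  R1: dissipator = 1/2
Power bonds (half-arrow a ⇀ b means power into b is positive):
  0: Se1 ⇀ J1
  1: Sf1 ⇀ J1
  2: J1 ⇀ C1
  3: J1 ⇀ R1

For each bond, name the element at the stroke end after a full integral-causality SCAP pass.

#0 stroke→J1  (source Se1 imposes e)
#1 stroke→Sf1  (Sf1: flow source, stroke at near end)
#2 stroke→J1  (J1: bond 1 brought flow, rest push out)
#3 stroke→J1  (common-f at J1 fixed by 1)

β0 stroke at J1
β1 stroke at Sf1
β2 stroke at J1
β3 stroke at J1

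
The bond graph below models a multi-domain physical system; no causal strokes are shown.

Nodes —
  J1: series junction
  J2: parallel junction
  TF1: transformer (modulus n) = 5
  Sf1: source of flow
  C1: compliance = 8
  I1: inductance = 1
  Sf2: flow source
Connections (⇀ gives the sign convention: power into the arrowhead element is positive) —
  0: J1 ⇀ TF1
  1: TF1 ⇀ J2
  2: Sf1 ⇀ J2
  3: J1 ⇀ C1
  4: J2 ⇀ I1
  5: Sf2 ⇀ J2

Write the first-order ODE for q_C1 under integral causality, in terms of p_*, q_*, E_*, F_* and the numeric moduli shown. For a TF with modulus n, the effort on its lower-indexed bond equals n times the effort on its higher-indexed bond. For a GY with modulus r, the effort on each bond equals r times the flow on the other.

dq_C1/dt = -F_Sf1/5 - F_Sf2/5 + p_I1/5

β2 |Sf1  (source Sf1 imposes f)
β5 |Sf2  (Sf2 fixes flow; stroke at Sf2)
β3 |J1  (prefer integral on C1)
β0 |TF1  (closing 1-jn rule on J1)
β1 |J2  (TF TF1: opposite of bond 0)
β4 |I1  (0-jn J2 has e-setter on 1)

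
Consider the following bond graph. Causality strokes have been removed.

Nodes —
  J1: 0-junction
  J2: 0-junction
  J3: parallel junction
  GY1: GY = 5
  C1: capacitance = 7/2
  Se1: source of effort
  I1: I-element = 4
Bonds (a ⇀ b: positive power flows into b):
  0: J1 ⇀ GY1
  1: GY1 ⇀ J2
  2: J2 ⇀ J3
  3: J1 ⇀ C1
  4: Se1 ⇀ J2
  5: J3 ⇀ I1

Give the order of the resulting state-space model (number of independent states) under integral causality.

bond 4 →J2  (Se1: effort source, stroke at far end)
bond 1 →GY1  (common-e at J2 fixed by 4)
bond 2 →J3  (J2: bond 4 brought effort, rest push out)
bond 5 →I1  (common-e at J3 fixed by 2)
bond 0 →GY1  (GY1 both-in/both-out from 1)
bond 3 →J1  (J1 needs exactly one e-in)

2  (C1, I1 all integral)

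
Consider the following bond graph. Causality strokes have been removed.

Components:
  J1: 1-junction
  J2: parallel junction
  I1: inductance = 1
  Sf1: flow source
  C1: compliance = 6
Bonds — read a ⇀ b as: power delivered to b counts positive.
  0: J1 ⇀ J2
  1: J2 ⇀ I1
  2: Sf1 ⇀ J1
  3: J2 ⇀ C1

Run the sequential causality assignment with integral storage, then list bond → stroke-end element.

bond 2 |Sf1  (Sf1 (Sf) sets flow on bond)
bond 0 |J1  (1-jn J1 has f-setter on 2)
bond 1 |I1  (I1: I, integral causality)
bond 3 |J2  (J2 needs exactly one e-in)

bond 0 |J1
bond 1 |I1
bond 2 |Sf1
bond 3 |J2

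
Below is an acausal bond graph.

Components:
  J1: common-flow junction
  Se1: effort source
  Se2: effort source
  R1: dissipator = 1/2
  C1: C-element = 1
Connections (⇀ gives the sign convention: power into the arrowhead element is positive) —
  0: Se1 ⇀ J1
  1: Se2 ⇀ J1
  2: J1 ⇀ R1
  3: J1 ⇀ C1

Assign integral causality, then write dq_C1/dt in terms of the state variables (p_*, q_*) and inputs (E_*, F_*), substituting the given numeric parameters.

bond 0 →J1  (Se1 (Se) sets effort on bond)
bond 1 →J1  (Se2 (Se) sets effort on bond)
bond 3 →J1  (C1 outputs effort q/C1)
bond 2 →R1  (J1 needs exactly one f-in)

dq_C1/dt = 2*E_Se1 + 2*E_Se2 - 2*q_C1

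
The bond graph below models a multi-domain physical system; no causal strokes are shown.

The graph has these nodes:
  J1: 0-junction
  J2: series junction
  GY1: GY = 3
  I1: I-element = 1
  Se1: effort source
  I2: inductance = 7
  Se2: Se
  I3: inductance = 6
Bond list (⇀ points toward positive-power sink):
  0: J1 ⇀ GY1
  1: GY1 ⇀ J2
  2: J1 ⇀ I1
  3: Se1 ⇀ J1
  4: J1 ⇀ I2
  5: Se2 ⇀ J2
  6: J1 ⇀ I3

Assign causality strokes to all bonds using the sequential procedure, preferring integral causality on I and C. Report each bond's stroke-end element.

b0 |GY1
b1 |GY1
b2 |I1
b3 |J1
b4 |I2
b5 |J2
b6 |I3

β3 →J1  (Se1 fixes effort; stroke away)
β5 →J2  (Se2 (Se) sets effort on bond)
β0 →GY1  (0-jn J1 has e-setter on 3)
β2 →I1  (0-jn J1 has e-setter on 3)
β4 →I2  (J1: bond 3 brought effort, rest push out)
β6 →I3  (J1: bond 3 brought effort, rest push out)
β1 →GY1  (J2 needs exactly one f-in)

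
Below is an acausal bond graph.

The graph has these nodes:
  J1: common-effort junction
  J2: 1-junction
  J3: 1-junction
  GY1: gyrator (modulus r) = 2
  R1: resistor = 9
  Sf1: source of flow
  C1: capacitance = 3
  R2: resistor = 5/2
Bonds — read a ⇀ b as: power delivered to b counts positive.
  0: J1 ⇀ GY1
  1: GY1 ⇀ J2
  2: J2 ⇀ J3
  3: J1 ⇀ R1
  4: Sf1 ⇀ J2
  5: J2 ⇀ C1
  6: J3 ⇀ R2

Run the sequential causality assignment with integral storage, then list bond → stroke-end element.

#0 stroke→J1
#1 stroke→J2
#2 stroke→J2
#3 stroke→R1
#4 stroke→Sf1
#5 stroke→J2
#6 stroke→J3

bond 4 →Sf1  (source Sf1 imposes f)
bond 1 →J2  (1-jn J2 has f-setter on 4)
bond 2 →J2  (J2: bond 4 brought flow, rest push out)
bond 5 →J2  (J2 flow already set via bond 4)
bond 6 →J3  (J3 flow already set via bond 2)
bond 0 →J1  (GY GY1: same side as bond 1)
bond 3 →R1  (0-jn J1 has e-setter on 0)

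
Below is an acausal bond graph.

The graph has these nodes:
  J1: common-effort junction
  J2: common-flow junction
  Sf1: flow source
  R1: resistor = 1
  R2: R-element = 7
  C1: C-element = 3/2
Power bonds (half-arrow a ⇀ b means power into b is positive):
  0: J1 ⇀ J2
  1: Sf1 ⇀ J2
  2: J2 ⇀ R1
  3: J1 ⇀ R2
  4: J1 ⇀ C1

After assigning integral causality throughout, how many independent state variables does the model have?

β1 stroke→Sf1  (source Sf1 imposes f)
β0 stroke→J2  (common-f at J2 fixed by 1)
β2 stroke→J2  (J2 flow already set via bond 1)
β4 stroke→J1  (C1 integral (e out))
β3 stroke→R2  (0-jn J1 has e-setter on 4)

1  (C1 all integral)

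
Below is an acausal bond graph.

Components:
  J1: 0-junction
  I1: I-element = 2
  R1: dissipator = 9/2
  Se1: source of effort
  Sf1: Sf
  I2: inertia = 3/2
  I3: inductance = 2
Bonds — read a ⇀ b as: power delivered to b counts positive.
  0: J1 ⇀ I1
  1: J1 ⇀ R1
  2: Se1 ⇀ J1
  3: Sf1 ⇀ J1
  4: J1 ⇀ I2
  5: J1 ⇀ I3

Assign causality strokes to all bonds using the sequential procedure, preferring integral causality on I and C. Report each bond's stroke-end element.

#2 stroke→J1  (Se1 fixes effort; stroke away)
#3 stroke→Sf1  (Sf1 fixes flow; stroke at Sf1)
#0 stroke→I1  (0-jn J1 has e-setter on 2)
#1 stroke→R1  (J1: bond 2 brought effort, rest push out)
#4 stroke→I2  (J1: bond 2 brought effort, rest push out)
#5 stroke→I3  (J1 effort already set via bond 2)

bond 0 →I1
bond 1 →R1
bond 2 →J1
bond 3 →Sf1
bond 4 →I2
bond 5 →I3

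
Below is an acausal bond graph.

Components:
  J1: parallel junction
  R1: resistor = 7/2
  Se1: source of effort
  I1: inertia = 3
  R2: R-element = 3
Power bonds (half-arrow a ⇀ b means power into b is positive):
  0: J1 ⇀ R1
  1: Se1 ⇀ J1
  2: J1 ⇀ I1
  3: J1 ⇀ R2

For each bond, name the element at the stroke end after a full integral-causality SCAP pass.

β0 stroke at R1
β1 stroke at J1
β2 stroke at I1
β3 stroke at R2

b1 →J1  (Se1 fixes effort; stroke away)
b0 →R1  (J1: bond 1 brought effort, rest push out)
b2 →I1  (0-jn J1 has e-setter on 1)
b3 →R2  (common-e at J1 fixed by 1)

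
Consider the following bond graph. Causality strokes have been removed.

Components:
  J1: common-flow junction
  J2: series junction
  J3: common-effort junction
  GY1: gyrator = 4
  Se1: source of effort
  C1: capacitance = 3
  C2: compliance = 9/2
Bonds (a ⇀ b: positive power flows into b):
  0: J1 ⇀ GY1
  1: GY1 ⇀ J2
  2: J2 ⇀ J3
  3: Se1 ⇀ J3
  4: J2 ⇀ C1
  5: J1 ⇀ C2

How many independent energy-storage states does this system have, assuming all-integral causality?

β3 |J3  (Se1 fixes effort; stroke away)
β2 |J2  (0-jn J3 has e-setter on 3)
β4 |J2  (C1 integral (e out))
β1 |GY1  (closing 1-jn rule on J2)
β0 |GY1  (GY1 both-in/both-out from 1)
β5 |J1  (J1 flow already set via bond 0)

2  (C1, C2 all integral)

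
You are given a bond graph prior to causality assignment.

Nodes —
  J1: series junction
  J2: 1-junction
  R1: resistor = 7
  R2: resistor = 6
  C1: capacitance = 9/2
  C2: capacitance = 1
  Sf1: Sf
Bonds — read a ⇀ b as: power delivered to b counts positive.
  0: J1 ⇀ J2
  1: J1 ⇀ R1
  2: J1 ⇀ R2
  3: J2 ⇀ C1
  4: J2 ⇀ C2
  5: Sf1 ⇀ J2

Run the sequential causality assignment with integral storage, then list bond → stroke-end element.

b0 |J2
b1 |J1
b2 |J1
b3 |J2
b4 |J2
b5 |Sf1

b5 |Sf1  (Sf1: flow source, stroke at near end)
b0 |J2  (1-jn J2 has f-setter on 5)
b3 |J2  (common-f at J2 fixed by 5)
b4 |J2  (1-jn J2 has f-setter on 5)
b1 |J1  (common-f at J1 fixed by 0)
b2 |J1  (J1: bond 0 brought flow, rest push out)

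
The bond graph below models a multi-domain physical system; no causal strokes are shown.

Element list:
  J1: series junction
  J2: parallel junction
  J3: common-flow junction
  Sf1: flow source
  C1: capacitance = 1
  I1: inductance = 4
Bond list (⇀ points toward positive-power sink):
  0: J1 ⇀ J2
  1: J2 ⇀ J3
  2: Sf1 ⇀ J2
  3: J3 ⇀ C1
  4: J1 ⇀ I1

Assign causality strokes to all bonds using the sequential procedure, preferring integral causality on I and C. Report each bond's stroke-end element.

bond 0 stroke at J1
bond 1 stroke at J2
bond 2 stroke at Sf1
bond 3 stroke at J3
bond 4 stroke at I1

β2 stroke→Sf1  (Sf1 fixes flow; stroke at Sf1)
β3 stroke→J3  (prefer integral on C1)
β1 stroke→J2  (only one flow-in slot at J3)
β0 stroke→J1  (J2: bond 1 brought effort, rest push out)
β4 stroke→I1  (only one flow-in slot at J1)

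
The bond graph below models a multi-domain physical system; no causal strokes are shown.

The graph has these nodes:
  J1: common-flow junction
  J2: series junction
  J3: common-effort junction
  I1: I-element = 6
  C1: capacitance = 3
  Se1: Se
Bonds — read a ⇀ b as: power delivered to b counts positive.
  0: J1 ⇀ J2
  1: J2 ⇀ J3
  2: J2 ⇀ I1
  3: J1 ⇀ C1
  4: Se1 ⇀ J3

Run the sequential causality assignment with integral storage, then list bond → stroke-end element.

β4 stroke at J3  (source Se1 imposes e)
β1 stroke at J2  (common-e at J3 fixed by 4)
β2 stroke at I1  (I1: I, integral causality)
β0 stroke at J2  (1-jn J2 has f-setter on 2)
β3 stroke at J1  (common-f at J1 fixed by 0)

β0 stroke at J2
β1 stroke at J2
β2 stroke at I1
β3 stroke at J1
β4 stroke at J3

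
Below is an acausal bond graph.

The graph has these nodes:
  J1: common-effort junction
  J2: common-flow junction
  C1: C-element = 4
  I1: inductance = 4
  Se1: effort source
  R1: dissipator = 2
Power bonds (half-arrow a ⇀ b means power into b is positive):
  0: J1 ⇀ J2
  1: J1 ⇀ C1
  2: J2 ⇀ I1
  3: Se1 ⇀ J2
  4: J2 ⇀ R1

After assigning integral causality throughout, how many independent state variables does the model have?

b3 |J2  (Se1 fixes effort; stroke away)
b1 |J1  (C1 integral (e out))
b0 |J2  (J1 effort already set via bond 1)
b2 |I1  (prefer integral on I1)
b4 |J2  (1-jn J2 has f-setter on 2)

2  (C1, I1 all integral)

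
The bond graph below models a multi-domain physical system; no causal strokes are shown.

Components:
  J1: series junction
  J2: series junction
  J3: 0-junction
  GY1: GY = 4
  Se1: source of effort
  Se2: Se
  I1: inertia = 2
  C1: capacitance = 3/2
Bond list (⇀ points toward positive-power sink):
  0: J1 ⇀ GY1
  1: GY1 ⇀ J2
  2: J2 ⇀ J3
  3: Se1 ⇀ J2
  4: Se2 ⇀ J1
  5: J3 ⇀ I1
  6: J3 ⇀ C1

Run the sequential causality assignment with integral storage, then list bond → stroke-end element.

β3 stroke at J2  (Se1: effort source, stroke at far end)
β4 stroke at J1  (Se2 fixes effort; stroke away)
β0 stroke at GY1  (J1: last free bond brings flow in)
β1 stroke at GY1  (GY1 both-in/both-out from 0)
β2 stroke at J2  (common-f at J2 fixed by 1)
β5 stroke at I1  (prefer integral on I1)
β6 stroke at J3  (closing 0-jn rule on J3)

#0 |GY1
#1 |GY1
#2 |J2
#3 |J2
#4 |J1
#5 |I1
#6 |J3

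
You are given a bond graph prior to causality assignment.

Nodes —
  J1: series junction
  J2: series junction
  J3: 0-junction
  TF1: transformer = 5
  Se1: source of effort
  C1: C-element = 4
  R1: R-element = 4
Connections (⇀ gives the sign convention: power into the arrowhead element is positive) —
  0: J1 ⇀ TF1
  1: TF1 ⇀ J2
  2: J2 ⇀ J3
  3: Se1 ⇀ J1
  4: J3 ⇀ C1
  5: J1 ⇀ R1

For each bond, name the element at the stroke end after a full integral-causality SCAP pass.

β3 stroke at J1  (source Se1 imposes e)
β4 stroke at J3  (prefer integral on C1)
β2 stroke at J2  (J3 effort already set via bond 4)
β1 stroke at TF1  (J2 needs exactly one f-in)
β0 stroke at J1  (TF TF1: opposite of bond 1)
β5 stroke at R1  (only one flow-in slot at J1)

β0 stroke at J1
β1 stroke at TF1
β2 stroke at J2
β3 stroke at J1
β4 stroke at J3
β5 stroke at R1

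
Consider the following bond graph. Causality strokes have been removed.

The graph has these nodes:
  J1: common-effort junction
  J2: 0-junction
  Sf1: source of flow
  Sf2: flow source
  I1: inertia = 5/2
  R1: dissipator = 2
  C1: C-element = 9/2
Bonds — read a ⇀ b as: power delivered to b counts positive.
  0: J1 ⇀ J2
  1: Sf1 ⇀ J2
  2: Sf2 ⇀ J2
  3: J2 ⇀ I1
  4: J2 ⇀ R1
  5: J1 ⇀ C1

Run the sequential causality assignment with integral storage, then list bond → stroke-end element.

b1 →Sf1  (Sf1 (Sf) sets flow on bond)
b2 →Sf2  (Sf2 (Sf) sets flow on bond)
b3 →I1  (prefer integral on I1)
b5 →J1  (C1 integral (e out))
b0 →J2  (J1: bond 5 brought effort, rest push out)
b4 →R1  (J2: bond 0 brought effort, rest push out)

bond 0 →J2
bond 1 →Sf1
bond 2 →Sf2
bond 3 →I1
bond 4 →R1
bond 5 →J1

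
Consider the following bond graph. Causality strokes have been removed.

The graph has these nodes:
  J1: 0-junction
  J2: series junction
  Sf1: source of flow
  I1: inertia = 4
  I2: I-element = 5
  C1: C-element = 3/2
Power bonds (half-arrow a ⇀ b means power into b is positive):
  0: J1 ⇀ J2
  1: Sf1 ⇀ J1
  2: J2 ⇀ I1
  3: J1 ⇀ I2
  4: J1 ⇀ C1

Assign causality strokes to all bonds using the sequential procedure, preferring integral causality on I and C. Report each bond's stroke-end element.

bond 1 |Sf1  (Sf1 (Sf) sets flow on bond)
bond 2 |I1  (I1: I, integral causality)
bond 0 |J2  (common-f at J2 fixed by 2)
bond 3 |I2  (I2 outputs flow p/I2)
bond 4 |J1  (J1 needs exactly one e-in)

b0 stroke→J2
b1 stroke→Sf1
b2 stroke→I1
b3 stroke→I2
b4 stroke→J1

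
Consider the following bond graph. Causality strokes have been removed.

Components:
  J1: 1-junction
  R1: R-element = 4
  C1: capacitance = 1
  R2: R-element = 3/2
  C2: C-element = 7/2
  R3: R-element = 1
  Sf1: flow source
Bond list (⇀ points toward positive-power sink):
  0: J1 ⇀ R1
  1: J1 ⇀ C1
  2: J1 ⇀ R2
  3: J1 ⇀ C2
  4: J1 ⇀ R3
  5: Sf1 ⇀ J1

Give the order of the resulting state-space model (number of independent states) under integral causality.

2  (C1, C2 all integral)

b5 →Sf1  (Sf1 (Sf) sets flow on bond)
b0 →J1  (1-jn J1 has f-setter on 5)
b1 →J1  (J1: bond 5 brought flow, rest push out)
b2 →J1  (J1 flow already set via bond 5)
b3 →J1  (J1 flow already set via bond 5)
b4 →J1  (common-f at J1 fixed by 5)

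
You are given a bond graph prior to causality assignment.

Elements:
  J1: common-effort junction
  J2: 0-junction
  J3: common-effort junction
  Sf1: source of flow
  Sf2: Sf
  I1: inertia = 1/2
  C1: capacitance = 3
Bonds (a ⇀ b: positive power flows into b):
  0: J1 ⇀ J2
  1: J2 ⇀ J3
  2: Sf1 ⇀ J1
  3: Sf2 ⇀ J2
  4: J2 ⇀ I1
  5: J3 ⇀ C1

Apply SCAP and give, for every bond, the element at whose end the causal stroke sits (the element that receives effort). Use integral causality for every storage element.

bond 0 stroke at J1
bond 1 stroke at J2
bond 2 stroke at Sf1
bond 3 stroke at Sf2
bond 4 stroke at I1
bond 5 stroke at J3

bond 2 |Sf1  (Sf1 fixes flow; stroke at Sf1)
bond 3 |Sf2  (Sf2 fixes flow; stroke at Sf2)
bond 0 |J1  (J1: last free bond brings effort in)
bond 4 |I1  (I1: I, integral causality)
bond 1 |J2  (J2: last free bond brings effort in)
bond 5 |J3  (closing 0-jn rule on J3)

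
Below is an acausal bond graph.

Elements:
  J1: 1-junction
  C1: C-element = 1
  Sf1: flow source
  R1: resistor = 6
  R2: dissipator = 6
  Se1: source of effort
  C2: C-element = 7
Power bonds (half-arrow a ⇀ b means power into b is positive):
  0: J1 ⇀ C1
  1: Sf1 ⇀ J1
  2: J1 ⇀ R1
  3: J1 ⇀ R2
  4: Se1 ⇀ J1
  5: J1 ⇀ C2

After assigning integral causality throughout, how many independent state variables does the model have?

b1 →Sf1  (Sf1 fixes flow; stroke at Sf1)
b4 →J1  (Se1: effort source, stroke at far end)
b0 →J1  (1-jn J1 has f-setter on 1)
b2 →J1  (1-jn J1 has f-setter on 1)
b3 →J1  (1-jn J1 has f-setter on 1)
b5 →J1  (J1: bond 1 brought flow, rest push out)

2  (C1, C2 all integral)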